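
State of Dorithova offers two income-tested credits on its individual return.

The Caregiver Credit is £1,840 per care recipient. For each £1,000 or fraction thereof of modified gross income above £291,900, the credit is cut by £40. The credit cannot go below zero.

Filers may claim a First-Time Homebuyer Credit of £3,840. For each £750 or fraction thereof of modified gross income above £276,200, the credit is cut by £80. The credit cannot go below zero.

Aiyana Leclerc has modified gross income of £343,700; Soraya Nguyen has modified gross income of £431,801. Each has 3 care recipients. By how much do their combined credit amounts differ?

Aiyana (£343,700): Caregiver Credit: base = 3 × £1,840 = £5,520. income exceeds £291,900 by £51,800, which is 52 full-or-partial £1,000 increments; reduction = 52 × £40 = £2,080, leaving £3,440. First-Time Homebuyer Credit: income exceeds £276,200 by £67,500 → 90 increments × £80 = £7,200 ≥ base, so the credit is £0. total £3,440 + £0 = £3,440
Soraya (£431,801): Caregiver Credit: base = 3 × £1,840 = £5,520. income exceeds £291,900 by £139,901 → 140 increments × £40 = £5,600 ≥ base, so the credit is £0. First-Time Homebuyer Credit: income exceeds £276,200 by £155,601 → 208 increments × £80 = £16,640 ≥ base, so the credit is £0. total £0 + £0 = £0
Difference: |£3,440 − £0| = £3,440.

£3,440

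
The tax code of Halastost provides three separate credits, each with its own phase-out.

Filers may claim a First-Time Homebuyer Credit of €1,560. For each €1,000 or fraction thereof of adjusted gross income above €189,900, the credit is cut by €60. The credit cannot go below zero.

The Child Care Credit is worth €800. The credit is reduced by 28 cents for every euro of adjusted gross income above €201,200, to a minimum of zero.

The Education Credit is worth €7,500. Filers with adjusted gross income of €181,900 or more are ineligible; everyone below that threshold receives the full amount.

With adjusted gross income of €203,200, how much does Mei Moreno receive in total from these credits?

First-Time Homebuyer Credit: income exceeds €189,900 by €13,300, which is 14 full-or-partial €1,000 increments; reduction = 14 × €60 = €840, leaving €720.
Child Care Credit: 28% of the €2,000 excess over €201,200 is €560; credit = €800 − €560 = €240.
Education Credit: €203,200 meets or exceeds the €181,900 cutoff, so the credit is €0.
Total: €720 + €240 + €0 = €960.

€960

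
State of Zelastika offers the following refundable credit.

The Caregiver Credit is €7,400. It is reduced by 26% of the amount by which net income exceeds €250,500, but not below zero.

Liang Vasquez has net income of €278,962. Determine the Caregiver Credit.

Caregiver Credit: 26% of the €28,462 excess over €250,500 is €7,400.12 ≥ base, so the credit is €0.

€0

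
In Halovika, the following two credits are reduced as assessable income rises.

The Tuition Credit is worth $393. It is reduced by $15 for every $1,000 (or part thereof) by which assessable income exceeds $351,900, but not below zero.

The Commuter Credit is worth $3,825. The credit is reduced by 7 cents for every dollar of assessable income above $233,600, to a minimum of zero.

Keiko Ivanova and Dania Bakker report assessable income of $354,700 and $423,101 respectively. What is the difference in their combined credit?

$348

Keiko ($354,700): Tuition Credit: income exceeds $351,900 by $2,800, which is 3 full-or-partial $1,000 increments; reduction = 3 × $15 = $45, leaving $348. Commuter Credit: 7% of the $121,100 excess over $233,600 is $8,477 ≥ base, so the credit is $0. total $348 + $0 = $348
Dania ($423,101): Tuition Credit: income exceeds $351,900 by $71,201 → 72 increments × $15 = $1,080 ≥ base, so the credit is $0. Commuter Credit: 7% of the $189,501 excess over $233,600 is $13,265.07 ≥ base, so the credit is $0. total $0 + $0 = $0
Difference: |$348 − $0| = $348.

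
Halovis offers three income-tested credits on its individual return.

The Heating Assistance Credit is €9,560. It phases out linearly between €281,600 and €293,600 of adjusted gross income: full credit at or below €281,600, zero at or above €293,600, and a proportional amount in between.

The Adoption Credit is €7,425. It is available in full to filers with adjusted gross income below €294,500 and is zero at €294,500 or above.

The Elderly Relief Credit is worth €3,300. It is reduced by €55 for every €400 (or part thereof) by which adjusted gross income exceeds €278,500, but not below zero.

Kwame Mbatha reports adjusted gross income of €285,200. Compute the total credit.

Heating Assistance Credit: €285,200 is €3,600 into a €12,000 phase-out range, leaving 8,400/12,000 of the credit: €9,560 × 8,400/12,000 = €6,692.
Adoption Credit: €285,200 is below the €294,500 cutoff, so the full €7,425 applies.
Elderly Relief Credit: income exceeds €278,500 by €6,700, which is 17 full-or-partial €400 increments; reduction = 17 × €55 = €935, leaving €2,365.
Total: €6,692 + €7,425 + €2,365 = €16,482.

€16,482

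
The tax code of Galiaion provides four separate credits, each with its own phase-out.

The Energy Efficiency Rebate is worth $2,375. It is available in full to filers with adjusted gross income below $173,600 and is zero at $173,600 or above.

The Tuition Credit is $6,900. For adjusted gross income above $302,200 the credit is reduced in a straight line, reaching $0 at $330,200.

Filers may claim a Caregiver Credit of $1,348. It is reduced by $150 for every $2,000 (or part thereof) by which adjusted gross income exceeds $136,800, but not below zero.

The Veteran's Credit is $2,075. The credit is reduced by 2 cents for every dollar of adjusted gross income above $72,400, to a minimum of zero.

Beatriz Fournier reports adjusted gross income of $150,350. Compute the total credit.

$10,089

Energy Efficiency Rebate: $150,350 is below the $173,600 cutoff, so the full $2,375 applies.
Tuition Credit: $150,350 is at or below the $302,200 threshold, so the full $6,900 applies.
Caregiver Credit: income exceeds $136,800 by $13,550, which is 7 full-or-partial $2,000 increments; reduction = 7 × $150 = $1,050, leaving $298.
Veteran's Credit: 2% of the $77,950 excess over $72,400 is $1,559; credit = $2,075 − $1,559 = $516.
Total: $2,375 + $6,900 + $298 + $516 = $10,089.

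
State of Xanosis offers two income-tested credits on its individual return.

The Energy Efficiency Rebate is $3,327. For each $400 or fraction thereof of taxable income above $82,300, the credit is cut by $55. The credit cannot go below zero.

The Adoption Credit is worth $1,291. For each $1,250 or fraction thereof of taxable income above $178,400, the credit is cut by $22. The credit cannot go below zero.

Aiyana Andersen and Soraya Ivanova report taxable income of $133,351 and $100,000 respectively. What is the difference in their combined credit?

$852

Aiyana ($133,351): Energy Efficiency Rebate: income exceeds $82,300 by $51,051 → 128 increments × $55 = $7,040 ≥ base, so the credit is $0. Adoption Credit: $133,351 is at or below the $178,400 threshold, so the full $1,291 applies. total $0 + $1,291 = $1,291
Soraya ($100,000): Energy Efficiency Rebate: income exceeds $82,300 by $17,700, which is 45 full-or-partial $400 increments; reduction = 45 × $55 = $2,475, leaving $852. Adoption Credit: $100,000 is at or below the $178,400 threshold, so the full $1,291 applies. total $852 + $1,291 = $2,143
Difference: |$1,291 − $2,143| = $852.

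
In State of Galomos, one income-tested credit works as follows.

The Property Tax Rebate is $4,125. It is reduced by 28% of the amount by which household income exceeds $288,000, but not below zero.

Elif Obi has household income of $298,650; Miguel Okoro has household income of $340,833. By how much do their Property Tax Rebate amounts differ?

Elif ($298,650): Property Tax Rebate: 28% of the $10,650 excess over $288,000 is $2,982; credit = $4,125 − $2,982 = $1,143.
Miguel ($340,833): Property Tax Rebate: 28% of the $52,833 excess over $288,000 is $14,793.24 ≥ base, so the credit is $0.
Difference: |$1,143 − $0| = $1,143.

$1,143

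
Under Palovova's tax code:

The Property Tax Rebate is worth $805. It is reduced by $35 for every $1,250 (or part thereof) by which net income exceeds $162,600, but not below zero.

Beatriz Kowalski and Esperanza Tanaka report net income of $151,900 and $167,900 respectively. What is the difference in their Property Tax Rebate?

$175

Beatriz ($151,900): Property Tax Rebate: $151,900 is at or below the $162,600 threshold, so the full $805 applies.
Esperanza ($167,900): Property Tax Rebate: income exceeds $162,600 by $5,300, which is 5 full-or-partial $1,250 increments; reduction = 5 × $35 = $175, leaving $630.
Difference: |$805 − $630| = $175.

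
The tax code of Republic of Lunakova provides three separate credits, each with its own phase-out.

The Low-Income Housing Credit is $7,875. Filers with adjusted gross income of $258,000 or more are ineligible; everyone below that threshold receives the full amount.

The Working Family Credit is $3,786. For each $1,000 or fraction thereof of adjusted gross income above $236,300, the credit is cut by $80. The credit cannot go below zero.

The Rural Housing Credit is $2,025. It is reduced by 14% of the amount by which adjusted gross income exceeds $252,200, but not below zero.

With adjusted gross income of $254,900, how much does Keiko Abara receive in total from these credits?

Low-Income Housing Credit: $254,900 is below the $258,000 cutoff, so the full $7,875 applies.
Working Family Credit: income exceeds $236,300 by $18,600, which is 19 full-or-partial $1,000 increments; reduction = 19 × $80 = $1,520, leaving $2,266.
Rural Housing Credit: 14% of the $2,700 excess over $252,200 is $378; credit = $2,025 − $378 = $1,647.
Total: $7,875 + $2,266 + $1,647 = $11,788.

$11,788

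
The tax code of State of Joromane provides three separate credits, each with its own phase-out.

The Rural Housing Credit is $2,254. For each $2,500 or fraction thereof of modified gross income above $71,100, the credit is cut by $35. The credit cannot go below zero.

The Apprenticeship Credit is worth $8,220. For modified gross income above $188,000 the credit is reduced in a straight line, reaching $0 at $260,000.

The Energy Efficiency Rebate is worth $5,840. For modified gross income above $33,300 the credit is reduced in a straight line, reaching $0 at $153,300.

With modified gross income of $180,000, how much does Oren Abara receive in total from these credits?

Rural Housing Credit: income exceeds $71,100 by $108,900, which is 44 full-or-partial $2,500 increments; reduction = 44 × $35 = $1,540, leaving $714.
Apprenticeship Credit: $180,000 is at or below the $188,000 threshold, so the full $8,220 applies.
Energy Efficiency Rebate: $180,000 is at or above $153,300, so the credit is $0.
Total: $714 + $8,220 + $0 = $8,934.

$8,934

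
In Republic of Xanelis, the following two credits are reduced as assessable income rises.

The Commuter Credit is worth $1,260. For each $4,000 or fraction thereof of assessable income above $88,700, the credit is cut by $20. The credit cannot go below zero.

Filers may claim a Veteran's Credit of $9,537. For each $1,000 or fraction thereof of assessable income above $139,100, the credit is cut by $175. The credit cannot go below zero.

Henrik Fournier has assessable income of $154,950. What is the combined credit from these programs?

$7,657

Commuter Credit: income exceeds $88,700 by $66,250, which is 17 full-or-partial $4,000 increments; reduction = 17 × $20 = $340, leaving $920.
Veteran's Credit: income exceeds $139,100 by $15,850, which is 16 full-or-partial $1,000 increments; reduction = 16 × $175 = $2,800, leaving $6,737.
Total: $920 + $6,737 = $7,657.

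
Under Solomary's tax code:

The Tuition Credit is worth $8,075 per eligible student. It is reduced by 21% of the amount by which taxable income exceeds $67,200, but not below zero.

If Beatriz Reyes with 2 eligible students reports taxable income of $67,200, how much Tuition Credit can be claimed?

$16,150

Tuition Credit: base = 2 × $8,075 = $16,150. $67,200 is at or below the $67,200 threshold, so the full $16,150 applies.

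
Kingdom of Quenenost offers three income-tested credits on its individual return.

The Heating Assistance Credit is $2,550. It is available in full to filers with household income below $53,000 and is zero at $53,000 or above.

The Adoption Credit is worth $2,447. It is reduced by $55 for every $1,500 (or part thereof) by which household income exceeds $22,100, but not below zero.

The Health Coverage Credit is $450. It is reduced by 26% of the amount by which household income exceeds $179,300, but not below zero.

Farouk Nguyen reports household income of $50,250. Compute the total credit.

$4,402

Heating Assistance Credit: $50,250 is below the $53,000 cutoff, so the full $2,550 applies.
Adoption Credit: income exceeds $22,100 by $28,150, which is 19 full-or-partial $1,500 increments; reduction = 19 × $55 = $1,045, leaving $1,402.
Health Coverage Credit: $50,250 is at or below the $179,300 threshold, so the full $450 applies.
Total: $2,550 + $1,402 + $450 = $4,402.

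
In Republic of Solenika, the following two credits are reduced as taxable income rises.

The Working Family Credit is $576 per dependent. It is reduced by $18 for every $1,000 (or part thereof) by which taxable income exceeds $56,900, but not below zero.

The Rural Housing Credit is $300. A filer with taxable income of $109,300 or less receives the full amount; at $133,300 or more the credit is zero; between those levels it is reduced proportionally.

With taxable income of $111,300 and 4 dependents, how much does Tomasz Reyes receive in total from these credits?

Working Family Credit: base = 4 × $576 = $2,304. income exceeds $56,900 by $54,400, which is 55 full-or-partial $1,000 increments; reduction = 55 × $18 = $990, leaving $1,314.
Rural Housing Credit: $111,300 is $2,000 into a $24,000 phase-out range, leaving 22,000/24,000 of the credit: $300 × 22,000/24,000 = $275.
Total: $1,314 + $275 = $1,589.

$1,589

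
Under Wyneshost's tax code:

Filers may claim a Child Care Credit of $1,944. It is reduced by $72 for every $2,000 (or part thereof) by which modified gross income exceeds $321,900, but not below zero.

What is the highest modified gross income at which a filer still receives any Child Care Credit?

$373,900

After 26 increments the reduction is 26 × $72 = $1,872, leaving $72; one more increment wipes it out. Increment 26 ends at excess 26 × $2,000 = $52,000, so the highest qualifying income is $321,900 + $52,000 = $373,900.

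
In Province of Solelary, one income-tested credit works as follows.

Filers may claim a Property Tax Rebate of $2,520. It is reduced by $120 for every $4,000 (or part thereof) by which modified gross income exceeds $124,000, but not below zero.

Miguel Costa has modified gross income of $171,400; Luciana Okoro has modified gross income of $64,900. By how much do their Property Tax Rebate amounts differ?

Miguel ($171,400): Property Tax Rebate: income exceeds $124,000 by $47,400, which is 12 full-or-partial $4,000 increments; reduction = 12 × $120 = $1,440, leaving $1,080.
Luciana ($64,900): Property Tax Rebate: $64,900 is at or below the $124,000 threshold, so the full $2,520 applies.
Difference: |$1,080 − $2,520| = $1,440.

$1,440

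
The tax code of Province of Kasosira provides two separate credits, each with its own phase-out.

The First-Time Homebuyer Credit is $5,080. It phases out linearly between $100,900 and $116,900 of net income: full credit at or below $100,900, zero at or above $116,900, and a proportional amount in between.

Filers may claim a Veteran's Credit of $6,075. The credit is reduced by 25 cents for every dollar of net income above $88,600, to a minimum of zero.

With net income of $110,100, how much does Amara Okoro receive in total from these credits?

$2,859

First-Time Homebuyer Credit: $110,100 is $9,200 into a $16,000 phase-out range, leaving 6,800/16,000 of the credit: $5,080 × 6,800/16,000 = $2,159.
Veteran's Credit: 25% of the $21,500 excess over $88,600 is $5,375; credit = $6,075 − $5,375 = $700.
Total: $2,159 + $700 = $2,859.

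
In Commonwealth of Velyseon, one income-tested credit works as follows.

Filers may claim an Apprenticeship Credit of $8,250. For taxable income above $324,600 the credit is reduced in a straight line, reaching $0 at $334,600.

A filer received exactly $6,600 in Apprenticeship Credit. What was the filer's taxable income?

$326,600

$6,600 is 6,600/8,250 of the full $8,250, so 1,650/8,250 of the $10,000 range has been used: income = $324,600 + $10,000 × 1,650/8,250 = $326,600.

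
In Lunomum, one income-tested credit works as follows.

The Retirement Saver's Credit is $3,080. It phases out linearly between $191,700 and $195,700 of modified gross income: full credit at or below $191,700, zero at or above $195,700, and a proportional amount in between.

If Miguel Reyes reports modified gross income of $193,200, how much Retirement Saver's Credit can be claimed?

Retirement Saver's Credit: $193,200 is $1,500 into a $4,000 phase-out range, leaving 2,500/4,000 of the credit: $3,080 × 2,500/4,000 = $1,925.

$1,925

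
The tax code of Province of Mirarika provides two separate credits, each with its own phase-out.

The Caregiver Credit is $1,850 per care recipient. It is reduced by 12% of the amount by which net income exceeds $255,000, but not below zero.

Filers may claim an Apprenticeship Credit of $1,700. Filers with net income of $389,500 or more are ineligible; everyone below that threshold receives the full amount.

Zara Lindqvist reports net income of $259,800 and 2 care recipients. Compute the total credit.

Caregiver Credit: base = 2 × $1,850 = $3,700. 12% of the $4,800 excess over $255,000 is $576; credit = $3,700 − $576 = $3,124.
Apprenticeship Credit: $259,800 is below the $389,500 cutoff, so the full $1,700 applies.
Total: $3,124 + $1,700 = $4,824.

$4,824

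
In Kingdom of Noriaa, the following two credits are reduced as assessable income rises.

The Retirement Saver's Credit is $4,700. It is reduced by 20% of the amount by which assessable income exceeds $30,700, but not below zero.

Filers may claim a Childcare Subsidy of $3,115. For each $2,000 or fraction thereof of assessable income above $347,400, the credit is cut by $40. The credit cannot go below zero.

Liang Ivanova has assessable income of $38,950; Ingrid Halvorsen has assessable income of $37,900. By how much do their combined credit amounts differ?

Liang ($38,950): Retirement Saver's Credit: 20% of the $8,250 excess over $30,700 is $1,650; credit = $4,700 − $1,650 = $3,050. Childcare Subsidy: $38,950 is at or below the $347,400 threshold, so the full $3,115 applies. total $3,050 + $3,115 = $6,165
Ingrid ($37,900): Retirement Saver's Credit: 20% of the $7,200 excess over $30,700 is $1,440; credit = $4,700 − $1,440 = $3,260. Childcare Subsidy: $37,900 is at or below the $347,400 threshold, so the full $3,115 applies. total $3,260 + $3,115 = $6,375
Difference: |$6,165 − $6,375| = $210.

$210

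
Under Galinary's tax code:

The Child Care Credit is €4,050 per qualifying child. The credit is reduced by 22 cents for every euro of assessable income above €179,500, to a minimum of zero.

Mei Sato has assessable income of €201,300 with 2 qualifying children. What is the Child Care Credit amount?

Child Care Credit: base = 2 × €4,050 = €8,100. 22% of the €21,800 excess over €179,500 is €4,796; credit = €8,100 − €4,796 = €3,304.

€3,304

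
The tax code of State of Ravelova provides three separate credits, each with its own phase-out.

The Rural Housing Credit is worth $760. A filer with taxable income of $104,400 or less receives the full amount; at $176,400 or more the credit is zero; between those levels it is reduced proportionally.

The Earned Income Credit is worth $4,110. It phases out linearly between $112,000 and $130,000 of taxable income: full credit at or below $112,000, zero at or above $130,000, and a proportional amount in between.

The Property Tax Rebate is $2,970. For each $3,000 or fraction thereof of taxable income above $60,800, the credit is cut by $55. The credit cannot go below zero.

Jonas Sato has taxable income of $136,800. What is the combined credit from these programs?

Rural Housing Credit: $136,800 is $32,400 into a $72,000 phase-out range, leaving 39,600/72,000 of the credit: $760 × 39,600/72,000 = $418.
Earned Income Credit: $136,800 is at or above $130,000, so the credit is $0.
Property Tax Rebate: income exceeds $60,800 by $76,000, which is 26 full-or-partial $3,000 increments; reduction = 26 × $55 = $1,430, leaving $1,540.
Total: $418 + $0 + $1,540 = $1,958.

$1,958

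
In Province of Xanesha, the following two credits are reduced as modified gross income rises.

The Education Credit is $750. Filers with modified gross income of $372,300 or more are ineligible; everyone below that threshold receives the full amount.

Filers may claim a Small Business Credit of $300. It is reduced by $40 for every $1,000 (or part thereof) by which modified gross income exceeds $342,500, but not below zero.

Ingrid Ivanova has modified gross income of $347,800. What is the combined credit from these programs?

Education Credit: $347,800 is below the $372,300 cutoff, so the full $750 applies.
Small Business Credit: income exceeds $342,500 by $5,300, which is 6 full-or-partial $1,000 increments; reduction = 6 × $40 = $240, leaving $60.
Total: $750 + $60 = $810.

$810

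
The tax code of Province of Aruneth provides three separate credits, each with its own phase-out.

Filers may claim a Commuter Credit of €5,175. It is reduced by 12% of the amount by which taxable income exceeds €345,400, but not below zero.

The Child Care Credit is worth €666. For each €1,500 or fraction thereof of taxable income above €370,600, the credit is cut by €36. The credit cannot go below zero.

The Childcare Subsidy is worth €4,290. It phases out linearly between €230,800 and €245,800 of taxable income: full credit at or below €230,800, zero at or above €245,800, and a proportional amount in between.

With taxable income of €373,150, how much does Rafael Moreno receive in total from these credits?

Commuter Credit: 12% of the €27,750 excess over €345,400 is €3,330; credit = €5,175 − €3,330 = €1,845.
Child Care Credit: income exceeds €370,600 by €2,550, which is 2 full-or-partial €1,500 increments; reduction = 2 × €36 = €72, leaving €594.
Childcare Subsidy: €373,150 is at or above €245,800, so the credit is €0.
Total: €1,845 + €594 + €0 = €2,439.

€2,439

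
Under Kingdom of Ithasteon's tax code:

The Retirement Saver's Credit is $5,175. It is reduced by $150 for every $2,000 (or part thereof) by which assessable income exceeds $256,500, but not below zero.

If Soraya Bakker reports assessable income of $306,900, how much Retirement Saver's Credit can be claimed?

$1,275

Retirement Saver's Credit: income exceeds $256,500 by $50,400, which is 26 full-or-partial $2,000 increments; reduction = 26 × $150 = $3,900, leaving $1,275.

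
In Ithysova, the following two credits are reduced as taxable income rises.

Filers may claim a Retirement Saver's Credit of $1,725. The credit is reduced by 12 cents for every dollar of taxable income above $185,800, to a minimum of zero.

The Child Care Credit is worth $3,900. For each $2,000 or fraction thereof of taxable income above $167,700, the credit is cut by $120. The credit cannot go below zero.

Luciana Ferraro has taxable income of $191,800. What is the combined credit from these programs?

$3,345

Retirement Saver's Credit: 12% of the $6,000 excess over $185,800 is $720; credit = $1,725 − $720 = $1,005.
Child Care Credit: income exceeds $167,700 by $24,100, which is 13 full-or-partial $2,000 increments; reduction = 13 × $120 = $1,560, leaving $2,340.
Total: $1,005 + $2,340 = $3,345.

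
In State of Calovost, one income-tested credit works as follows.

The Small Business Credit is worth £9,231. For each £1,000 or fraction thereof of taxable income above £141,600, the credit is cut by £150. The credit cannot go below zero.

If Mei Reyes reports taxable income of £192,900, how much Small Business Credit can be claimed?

£1,431

Small Business Credit: income exceeds £141,600 by £51,300, which is 52 full-or-partial £1,000 increments; reduction = 52 × £150 = £7,800, leaving £1,431.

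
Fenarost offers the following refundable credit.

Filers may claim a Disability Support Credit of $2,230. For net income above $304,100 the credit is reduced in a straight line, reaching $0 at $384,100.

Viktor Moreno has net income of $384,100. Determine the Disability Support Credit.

$0

Disability Support Credit: $384,100 is at or above $384,100, so the credit is $0.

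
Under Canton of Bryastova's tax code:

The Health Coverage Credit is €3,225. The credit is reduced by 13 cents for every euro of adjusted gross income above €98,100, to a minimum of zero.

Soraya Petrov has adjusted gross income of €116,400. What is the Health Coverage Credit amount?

Health Coverage Credit: 13% of the €18,300 excess over €98,100 is €2,379; credit = €3,225 − €2,379 = €846.

€846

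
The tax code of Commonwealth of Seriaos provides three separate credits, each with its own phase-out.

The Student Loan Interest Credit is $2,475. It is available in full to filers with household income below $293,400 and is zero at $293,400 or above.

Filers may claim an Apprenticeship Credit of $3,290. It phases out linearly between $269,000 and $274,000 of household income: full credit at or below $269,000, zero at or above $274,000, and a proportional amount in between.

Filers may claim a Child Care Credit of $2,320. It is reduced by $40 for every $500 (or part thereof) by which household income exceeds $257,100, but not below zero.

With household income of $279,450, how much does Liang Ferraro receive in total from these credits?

Student Loan Interest Credit: $279,450 is below the $293,400 cutoff, so the full $2,475 applies.
Apprenticeship Credit: $279,450 is at or above $274,000, so the credit is $0.
Child Care Credit: income exceeds $257,100 by $22,350, which is 45 full-or-partial $500 increments; reduction = 45 × $40 = $1,800, leaving $520.
Total: $2,475 + $0 + $520 = $2,995.

$2,995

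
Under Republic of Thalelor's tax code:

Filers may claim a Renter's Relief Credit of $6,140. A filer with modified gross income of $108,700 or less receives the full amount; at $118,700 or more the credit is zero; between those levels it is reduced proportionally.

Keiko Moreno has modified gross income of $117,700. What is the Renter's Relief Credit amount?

$614

Renter's Relief Credit: $117,700 is $9,000 into a $10,000 phase-out range, leaving 1,000/10,000 of the credit: $6,140 × 1,000/10,000 = $614.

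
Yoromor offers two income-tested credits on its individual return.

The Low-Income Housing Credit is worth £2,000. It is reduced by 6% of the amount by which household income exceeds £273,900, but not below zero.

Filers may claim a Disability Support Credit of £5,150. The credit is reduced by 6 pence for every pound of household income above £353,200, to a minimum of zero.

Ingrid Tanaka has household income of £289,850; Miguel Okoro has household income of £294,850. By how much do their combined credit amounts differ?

Ingrid (£289,850): Low-Income Housing Credit: 6% of the £15,950 excess over £273,900 is £957; credit = £2,000 − £957 = £1,043. Disability Support Credit: £289,850 is at or below the £353,200 threshold, so the full £5,150 applies. total £1,043 + £5,150 = £6,193
Miguel (£294,850): Low-Income Housing Credit: 6% of the £20,950 excess over £273,900 is £1,257; credit = £2,000 − £1,257 = £743. Disability Support Credit: £294,850 is at or below the £353,200 threshold, so the full £5,150 applies. total £743 + £5,150 = £5,893
Difference: |£6,193 − £5,893| = £300.

£300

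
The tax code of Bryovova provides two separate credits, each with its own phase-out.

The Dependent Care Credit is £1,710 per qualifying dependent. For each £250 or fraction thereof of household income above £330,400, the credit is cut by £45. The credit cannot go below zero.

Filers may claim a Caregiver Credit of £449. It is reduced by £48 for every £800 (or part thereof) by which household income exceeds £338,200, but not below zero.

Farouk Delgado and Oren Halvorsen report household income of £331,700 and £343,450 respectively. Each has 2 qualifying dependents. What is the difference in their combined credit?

£2,451

Farouk (£331,700): Dependent Care Credit: base = 2 × £1,710 = £3,420. income exceeds £330,400 by £1,300, which is 6 full-or-partial £250 increments; reduction = 6 × £45 = £270, leaving £3,150. Caregiver Credit: £331,700 is at or below the £338,200 threshold, so the full £449 applies. total £3,150 + £449 = £3,599
Oren (£343,450): Dependent Care Credit: base = 2 × £1,710 = £3,420. income exceeds £330,400 by £13,050, which is 53 full-or-partial £250 increments; reduction = 53 × £45 = £2,385, leaving £1,035. Caregiver Credit: income exceeds £338,200 by £5,250, which is 7 full-or-partial £800 increments; reduction = 7 × £48 = £336, leaving £113. total £1,035 + £113 = £1,148
Difference: |£3,599 − £1,148| = £2,451.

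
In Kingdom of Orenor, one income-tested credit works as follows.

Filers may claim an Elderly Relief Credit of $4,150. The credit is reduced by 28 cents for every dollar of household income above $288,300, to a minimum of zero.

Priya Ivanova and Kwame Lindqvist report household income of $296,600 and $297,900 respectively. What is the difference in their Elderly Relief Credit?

Priya ($296,600): Elderly Relief Credit: 28% of the $8,300 excess over $288,300 is $2,324; credit = $4,150 − $2,324 = $1,826.
Kwame ($297,900): Elderly Relief Credit: 28% of the $9,600 excess over $288,300 is $2,688; credit = $4,150 − $2,688 = $1,462.
Difference: |$1,826 − $1,462| = $364.

$364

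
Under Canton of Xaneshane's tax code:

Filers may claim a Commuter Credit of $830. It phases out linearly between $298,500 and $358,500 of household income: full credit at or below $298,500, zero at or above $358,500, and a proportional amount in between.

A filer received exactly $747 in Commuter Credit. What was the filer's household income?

$747 is 747/830 of the full $830, so 83/830 of the $60,000 range has been used: income = $298,500 + $60,000 × 83/830 = $304,500.

$304,500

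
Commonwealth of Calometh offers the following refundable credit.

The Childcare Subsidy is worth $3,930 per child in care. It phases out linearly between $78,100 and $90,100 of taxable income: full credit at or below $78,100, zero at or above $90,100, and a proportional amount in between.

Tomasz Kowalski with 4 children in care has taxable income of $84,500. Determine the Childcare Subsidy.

Childcare Subsidy: base = 4 × $3,930 = $15,720. $84,500 is $6,400 into a $12,000 phase-out range, leaving 5,600/12,000 of the credit: $15,720 × 5,600/12,000 = $7,336.

$7,336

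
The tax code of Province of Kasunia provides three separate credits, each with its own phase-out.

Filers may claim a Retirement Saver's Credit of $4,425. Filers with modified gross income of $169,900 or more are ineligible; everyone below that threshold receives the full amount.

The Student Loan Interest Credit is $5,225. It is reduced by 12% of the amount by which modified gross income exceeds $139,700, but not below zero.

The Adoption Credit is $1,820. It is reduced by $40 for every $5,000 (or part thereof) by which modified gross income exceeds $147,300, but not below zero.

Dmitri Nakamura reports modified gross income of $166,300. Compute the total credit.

$8,118

Retirement Saver's Credit: $166,300 is below the $169,900 cutoff, so the full $4,425 applies.
Student Loan Interest Credit: 12% of the $26,600 excess over $139,700 is $3,192; credit = $5,225 − $3,192 = $2,033.
Adoption Credit: income exceeds $147,300 by $19,000, which is 4 full-or-partial $5,000 increments; reduction = 4 × $40 = $160, leaving $1,660.
Total: $4,425 + $2,033 + $1,660 = $8,118.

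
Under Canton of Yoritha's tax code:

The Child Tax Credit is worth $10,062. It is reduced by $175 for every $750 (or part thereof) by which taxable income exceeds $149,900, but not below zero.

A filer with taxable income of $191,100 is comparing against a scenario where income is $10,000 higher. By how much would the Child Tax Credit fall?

At $191,100 — income exceeds $149,900 by $41,200, which is 55 full-or-partial $750 increments; reduction = 55 × $175 = $9,625, leaving $437.
At $201,100 — income exceeds $149,900 by $51,200 → 69 increments × $175 = $12,075 ≥ base, so the credit is $0.
Lost: $437 − $0 = $437.

$437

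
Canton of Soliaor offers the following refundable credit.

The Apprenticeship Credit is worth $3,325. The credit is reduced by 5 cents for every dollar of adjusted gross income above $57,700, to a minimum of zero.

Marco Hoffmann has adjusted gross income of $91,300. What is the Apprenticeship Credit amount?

$1,645

Apprenticeship Credit: 5% of the $33,600 excess over $57,700 is $1,680; credit = $3,325 − $1,680 = $1,645.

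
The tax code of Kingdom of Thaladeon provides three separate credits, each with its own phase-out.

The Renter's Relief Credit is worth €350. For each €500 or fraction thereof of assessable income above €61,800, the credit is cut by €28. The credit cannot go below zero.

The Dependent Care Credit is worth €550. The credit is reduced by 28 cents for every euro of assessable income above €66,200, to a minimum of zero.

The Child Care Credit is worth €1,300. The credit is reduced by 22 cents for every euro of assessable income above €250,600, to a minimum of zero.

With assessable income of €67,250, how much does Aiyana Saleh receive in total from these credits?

€1,598

Renter's Relief Credit: income exceeds €61,800 by €5,450, which is 11 full-or-partial €500 increments; reduction = 11 × €28 = €308, leaving €42.
Dependent Care Credit: 28% of the €1,050 excess over €66,200 is €294; credit = €550 − €294 = €256.
Child Care Credit: €67,250 is at or below the €250,600 threshold, so the full €1,300 applies.
Total: €42 + €256 + €1,300 = €1,598.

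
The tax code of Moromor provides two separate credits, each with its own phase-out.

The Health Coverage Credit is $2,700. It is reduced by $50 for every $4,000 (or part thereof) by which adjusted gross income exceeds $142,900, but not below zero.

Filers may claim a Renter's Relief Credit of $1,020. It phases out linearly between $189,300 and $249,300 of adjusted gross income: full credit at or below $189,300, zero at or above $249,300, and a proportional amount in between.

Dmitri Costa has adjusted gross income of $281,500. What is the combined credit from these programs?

$950

Health Coverage Credit: income exceeds $142,900 by $138,600, which is 35 full-or-partial $4,000 increments; reduction = 35 × $50 = $1,750, leaving $950.
Renter's Relief Credit: $281,500 is at or above $249,300, so the credit is $0.
Total: $950 + $0 = $950.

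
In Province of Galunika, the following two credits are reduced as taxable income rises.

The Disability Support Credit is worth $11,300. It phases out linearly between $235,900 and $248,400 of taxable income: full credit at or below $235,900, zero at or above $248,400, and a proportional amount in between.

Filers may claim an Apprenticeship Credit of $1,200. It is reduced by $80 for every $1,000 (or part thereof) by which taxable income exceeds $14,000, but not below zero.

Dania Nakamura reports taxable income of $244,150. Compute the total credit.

Disability Support Credit: $244,150 is $8,250 into a $12,500 phase-out range, leaving 4,250/12,500 of the credit: $11,300 × 4,250/12,500 = $3,842.
Apprenticeship Credit: income exceeds $14,000 by $230,150 → 231 increments × $80 = $18,480 ≥ base, so the credit is $0.
Total: $3,842 + $0 = $3,842.

$3,842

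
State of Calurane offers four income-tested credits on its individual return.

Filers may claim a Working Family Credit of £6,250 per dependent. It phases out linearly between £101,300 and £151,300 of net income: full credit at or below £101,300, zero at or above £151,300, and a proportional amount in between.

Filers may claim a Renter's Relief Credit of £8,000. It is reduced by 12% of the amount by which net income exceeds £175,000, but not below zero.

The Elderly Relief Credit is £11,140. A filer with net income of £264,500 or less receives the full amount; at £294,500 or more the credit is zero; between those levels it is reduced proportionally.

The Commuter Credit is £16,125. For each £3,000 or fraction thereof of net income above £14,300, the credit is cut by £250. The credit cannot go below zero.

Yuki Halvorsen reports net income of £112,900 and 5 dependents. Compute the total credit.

£51,015

Working Family Credit: base = 5 × £6,250 = £31,250. £112,900 is £11,600 into a £50,000 phase-out range, leaving 38,400/50,000 of the credit: £31,250 × 38,400/50,000 = £24,000.
Renter's Relief Credit: £112,900 is at or below the £175,000 threshold, so the full £8,000 applies.
Elderly Relief Credit: £112,900 is at or below the £264,500 threshold, so the full £11,140 applies.
Commuter Credit: income exceeds £14,300 by £98,600, which is 33 full-or-partial £3,000 increments; reduction = 33 × £250 = £8,250, leaving £7,875.
Total: £24,000 + £8,000 + £11,140 + £7,875 = £51,015.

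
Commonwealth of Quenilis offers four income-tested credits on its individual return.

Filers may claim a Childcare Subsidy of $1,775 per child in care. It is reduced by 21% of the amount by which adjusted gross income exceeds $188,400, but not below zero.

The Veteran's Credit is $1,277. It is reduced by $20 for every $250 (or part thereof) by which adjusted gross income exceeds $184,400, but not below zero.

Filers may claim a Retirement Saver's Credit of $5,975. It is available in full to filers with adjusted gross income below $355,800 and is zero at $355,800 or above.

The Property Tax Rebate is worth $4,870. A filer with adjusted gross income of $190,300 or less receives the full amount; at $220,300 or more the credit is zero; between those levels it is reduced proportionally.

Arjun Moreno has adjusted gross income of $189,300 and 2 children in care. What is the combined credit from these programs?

$15,083

Childcare Subsidy: base = 2 × $1,775 = $3,550. 21% of the $900 excess over $188,400 is $189; credit = $3,550 − $189 = $3,361.
Veteran's Credit: income exceeds $184,400 by $4,900, which is 20 full-or-partial $250 increments; reduction = 20 × $20 = $400, leaving $877.
Retirement Saver's Credit: $189,300 is below the $355,800 cutoff, so the full $5,975 applies.
Property Tax Rebate: $189,300 is at or below the $190,300 threshold, so the full $4,870 applies.
Total: $3,361 + $877 + $5,975 + $4,870 = $15,083.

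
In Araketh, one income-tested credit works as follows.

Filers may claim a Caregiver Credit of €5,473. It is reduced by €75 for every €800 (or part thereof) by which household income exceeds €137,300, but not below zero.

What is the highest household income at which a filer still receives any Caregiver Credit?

After 72 increments the reduction is 72 × €75 = €5,400, leaving €73; one more increment wipes it out. Increment 72 ends at excess 72 × €800 = €57,600, so the highest qualifying income is €137,300 + €57,600 = €194,900.

€194,900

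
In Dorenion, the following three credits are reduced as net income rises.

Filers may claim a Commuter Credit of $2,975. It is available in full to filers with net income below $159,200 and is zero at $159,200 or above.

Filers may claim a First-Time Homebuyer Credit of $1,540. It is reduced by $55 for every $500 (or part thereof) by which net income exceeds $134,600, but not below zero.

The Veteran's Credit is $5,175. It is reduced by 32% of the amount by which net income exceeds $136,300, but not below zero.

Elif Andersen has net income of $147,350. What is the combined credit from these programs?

Commuter Credit: $147,350 is below the $159,200 cutoff, so the full $2,975 applies.
First-Time Homebuyer Credit: income exceeds $134,600 by $12,750, which is 26 full-or-partial $500 increments; reduction = 26 × $55 = $1,430, leaving $110.
Veteran's Credit: 32% of the $11,050 excess over $136,300 is $3,536; credit = $5,175 − $3,536 = $1,639.
Total: $2,975 + $110 + $1,639 = $4,724.

$4,724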